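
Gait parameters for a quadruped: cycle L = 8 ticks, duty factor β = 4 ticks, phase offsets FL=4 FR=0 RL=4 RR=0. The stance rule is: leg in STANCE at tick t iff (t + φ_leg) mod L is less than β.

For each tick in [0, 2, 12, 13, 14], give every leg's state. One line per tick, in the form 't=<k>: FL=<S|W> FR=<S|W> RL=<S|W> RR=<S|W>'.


t=0: phase=(4,0,4,0) vs β=4 → FL=W FR=S RL=W RR=S
t=2: phase=(6,2,6,2) vs β=4 → FL=W FR=S RL=W RR=S
t=12: phase=(0,4,0,4) vs β=4 → FL=S FR=W RL=S RR=W
t=13: phase=(1,5,1,5) vs β=4 → FL=S FR=W RL=S RR=W
t=14: phase=(2,6,2,6) vs β=4 → FL=S FR=W RL=S RR=W

t=0: FL=W FR=S RL=W RR=S
t=2: FL=W FR=S RL=W RR=S
t=12: FL=S FR=W RL=S RR=W
t=13: FL=S FR=W RL=S RR=W
t=14: FL=S FR=W RL=S RR=W


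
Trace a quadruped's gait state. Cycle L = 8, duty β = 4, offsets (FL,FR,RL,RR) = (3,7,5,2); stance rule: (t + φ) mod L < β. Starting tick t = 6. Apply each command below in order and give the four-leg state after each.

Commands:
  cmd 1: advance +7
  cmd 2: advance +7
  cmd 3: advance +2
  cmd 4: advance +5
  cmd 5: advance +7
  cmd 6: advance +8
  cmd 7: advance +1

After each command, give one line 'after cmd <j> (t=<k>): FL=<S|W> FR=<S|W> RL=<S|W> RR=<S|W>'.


after cmd 1 (t=13): FL=S FR=W RL=S RR=W
after cmd 2 (t=20): FL=W FR=S RL=S RR=W
after cmd 3 (t=22): FL=S FR=W RL=S RR=S
after cmd 4 (t=27): FL=W FR=S RL=S RR=W
after cmd 5 (t=34): FL=W FR=S RL=W RR=W
after cmd 6 (t=42): FL=W FR=S RL=W RR=W
after cmd 7 (t=43): FL=W FR=S RL=S RR=W

start t=6: FL=S FR=W RL=S RR=S
cmd 1: advance +7 → t=13, phase=(0,4,2,7) → FL=S FR=W RL=S RR=W
cmd 2: advance +7 → t=20, phase=(7,3,1,6) → FL=W FR=S RL=S RR=W
cmd 3: advance +2 → t=22, phase=(1,5,3,0) → FL=S FR=W RL=S RR=S
cmd 4: advance +5 → t=27, phase=(6,2,0,5) → FL=W FR=S RL=S RR=W
cmd 5: advance +7 → t=34, phase=(5,1,7,4) → FL=W FR=S RL=W RR=W
cmd 6: advance +8 → t=42, phase=(5,1,7,4) → FL=W FR=S RL=W RR=W
cmd 7: advance +1 → t=43, phase=(6,2,0,5) → FL=W FR=S RL=S RR=W


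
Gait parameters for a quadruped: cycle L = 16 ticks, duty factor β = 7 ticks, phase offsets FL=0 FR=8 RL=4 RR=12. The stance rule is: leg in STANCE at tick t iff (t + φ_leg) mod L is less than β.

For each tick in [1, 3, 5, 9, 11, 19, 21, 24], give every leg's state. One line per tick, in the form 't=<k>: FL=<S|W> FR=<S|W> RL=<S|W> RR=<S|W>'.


t=1: phase=(1,9,5,13) vs β=7 → FL=S FR=W RL=S RR=W
t=3: phase=(3,11,7,15) vs β=7 → FL=S FR=W RL=W RR=W
t=5: phase=(5,13,9,1) vs β=7 → FL=S FR=W RL=W RR=S
t=9: phase=(9,1,13,5) vs β=7 → FL=W FR=S RL=W RR=S
t=11: phase=(11,3,15,7) vs β=7 → FL=W FR=S RL=W RR=W
t=19: phase=(3,11,7,15) vs β=7 → FL=S FR=W RL=W RR=W
t=21: phase=(5,13,9,1) vs β=7 → FL=S FR=W RL=W RR=S
t=24: phase=(8,0,12,4) vs β=7 → FL=W FR=S RL=W RR=S

t=1: FL=S FR=W RL=S RR=W
t=3: FL=S FR=W RL=W RR=W
t=5: FL=S FR=W RL=W RR=S
t=9: FL=W FR=S RL=W RR=S
t=11: FL=W FR=S RL=W RR=W
t=19: FL=S FR=W RL=W RR=W
t=21: FL=S FR=W RL=W RR=S
t=24: FL=W FR=S RL=W RR=S


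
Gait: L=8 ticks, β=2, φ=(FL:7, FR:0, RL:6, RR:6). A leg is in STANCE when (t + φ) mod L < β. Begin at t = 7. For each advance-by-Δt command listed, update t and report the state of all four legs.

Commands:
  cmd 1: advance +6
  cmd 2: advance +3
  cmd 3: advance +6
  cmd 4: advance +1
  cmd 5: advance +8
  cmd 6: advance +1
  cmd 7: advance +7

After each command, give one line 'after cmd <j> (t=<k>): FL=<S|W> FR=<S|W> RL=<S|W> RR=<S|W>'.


start t=7: FL=W FR=W RL=W RR=W
cmd 1: advance +6 → t=13, phase=(4,5,3,3) → FL=W FR=W RL=W RR=W
cmd 2: advance +3 → t=16, phase=(7,0,6,6) → FL=W FR=S RL=W RR=W
cmd 3: advance +6 → t=22, phase=(5,6,4,4) → FL=W FR=W RL=W RR=W
cmd 4: advance +1 → t=23, phase=(6,7,5,5) → FL=W FR=W RL=W RR=W
cmd 5: advance +8 → t=31, phase=(6,7,5,5) → FL=W FR=W RL=W RR=W
cmd 6: advance +1 → t=32, phase=(7,0,6,6) → FL=W FR=S RL=W RR=W
cmd 7: advance +7 → t=39, phase=(6,7,5,5) → FL=W FR=W RL=W RR=W

after cmd 1 (t=13): FL=W FR=W RL=W RR=W
after cmd 2 (t=16): FL=W FR=S RL=W RR=W
after cmd 3 (t=22): FL=W FR=W RL=W RR=W
after cmd 4 (t=23): FL=W FR=W RL=W RR=W
after cmd 5 (t=31): FL=W FR=W RL=W RR=W
after cmd 6 (t=32): FL=W FR=S RL=W RR=W
after cmd 7 (t=39): FL=W FR=W RL=W RR=W


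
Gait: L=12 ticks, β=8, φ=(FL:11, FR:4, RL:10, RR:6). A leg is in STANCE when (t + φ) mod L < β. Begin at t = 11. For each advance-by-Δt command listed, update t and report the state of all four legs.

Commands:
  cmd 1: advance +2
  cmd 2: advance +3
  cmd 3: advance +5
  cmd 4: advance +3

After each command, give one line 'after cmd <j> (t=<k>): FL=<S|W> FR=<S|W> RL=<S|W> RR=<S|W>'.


after cmd 1 (t=13): FL=S FR=S RL=W RR=S
after cmd 2 (t=16): FL=S FR=W RL=S RR=W
after cmd 3 (t=21): FL=W FR=S RL=S RR=S
after cmd 4 (t=24): FL=W FR=S RL=W RR=S

start t=11: FL=W FR=S RL=W RR=S
cmd 1: advance +2 → t=13, phase=(0,5,11,7) → FL=S FR=S RL=W RR=S
cmd 2: advance +3 → t=16, phase=(3,8,2,10) → FL=S FR=W RL=S RR=W
cmd 3: advance +5 → t=21, phase=(8,1,7,3) → FL=W FR=S RL=S RR=S
cmd 4: advance +3 → t=24, phase=(11,4,10,6) → FL=W FR=S RL=W RR=S


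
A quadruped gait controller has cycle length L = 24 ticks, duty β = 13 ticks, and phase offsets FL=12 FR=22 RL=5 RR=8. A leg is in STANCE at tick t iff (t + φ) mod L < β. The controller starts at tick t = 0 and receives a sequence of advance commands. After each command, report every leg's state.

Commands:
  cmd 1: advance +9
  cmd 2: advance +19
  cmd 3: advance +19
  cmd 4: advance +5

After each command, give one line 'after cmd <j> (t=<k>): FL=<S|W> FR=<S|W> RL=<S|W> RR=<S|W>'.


after cmd 1 (t=9): FL=W FR=S RL=W RR=W
after cmd 2 (t=28): FL=W FR=S RL=S RR=S
after cmd 3 (t=47): FL=S FR=W RL=S RR=S
after cmd 4 (t=52): FL=W FR=S RL=S RR=S

start t=0: FL=S FR=W RL=S RR=S
cmd 1: advance +9 → t=9, phase=(21,7,14,17) → FL=W FR=S RL=W RR=W
cmd 2: advance +19 → t=28, phase=(16,2,9,12) → FL=W FR=S RL=S RR=S
cmd 3: advance +19 → t=47, phase=(11,21,4,7) → FL=S FR=W RL=S RR=S
cmd 4: advance +5 → t=52, phase=(16,2,9,12) → FL=W FR=S RL=S RR=S


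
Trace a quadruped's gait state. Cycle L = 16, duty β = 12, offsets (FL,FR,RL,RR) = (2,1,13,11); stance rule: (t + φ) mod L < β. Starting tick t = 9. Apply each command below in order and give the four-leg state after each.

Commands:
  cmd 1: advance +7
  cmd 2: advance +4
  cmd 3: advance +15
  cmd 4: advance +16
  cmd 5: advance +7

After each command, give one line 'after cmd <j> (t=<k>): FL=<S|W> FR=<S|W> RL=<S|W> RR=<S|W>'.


start t=9: FL=S FR=S RL=S RR=S
cmd 1: advance +7 → t=16, phase=(2,1,13,11) → FL=S FR=S RL=W RR=S
cmd 2: advance +4 → t=20, phase=(6,5,1,15) → FL=S FR=S RL=S RR=W
cmd 3: advance +15 → t=35, phase=(5,4,0,14) → FL=S FR=S RL=S RR=W
cmd 4: advance +16 → t=51, phase=(5,4,0,14) → FL=S FR=S RL=S RR=W
cmd 5: advance +7 → t=58, phase=(12,11,7,5) → FL=W FR=S RL=S RR=S

after cmd 1 (t=16): FL=S FR=S RL=W RR=S
after cmd 2 (t=20): FL=S FR=S RL=S RR=W
after cmd 3 (t=35): FL=S FR=S RL=S RR=W
after cmd 4 (t=51): FL=S FR=S RL=S RR=W
after cmd 5 (t=58): FL=W FR=S RL=S RR=S


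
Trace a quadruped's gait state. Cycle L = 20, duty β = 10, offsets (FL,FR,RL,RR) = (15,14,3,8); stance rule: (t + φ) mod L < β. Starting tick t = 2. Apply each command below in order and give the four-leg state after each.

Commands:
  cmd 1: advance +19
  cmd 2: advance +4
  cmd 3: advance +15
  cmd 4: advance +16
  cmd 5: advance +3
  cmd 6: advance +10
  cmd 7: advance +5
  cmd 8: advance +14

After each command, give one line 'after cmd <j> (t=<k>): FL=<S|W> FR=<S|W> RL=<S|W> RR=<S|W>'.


start t=2: FL=W FR=W RL=S RR=W
cmd 1: advance +19 → t=21, phase=(16,15,4,9) → FL=W FR=W RL=S RR=S
cmd 2: advance +4 → t=25, phase=(0,19,8,13) → FL=S FR=W RL=S RR=W
cmd 3: advance +15 → t=40, phase=(15,14,3,8) → FL=W FR=W RL=S RR=S
cmd 4: advance +16 → t=56, phase=(11,10,19,4) → FL=W FR=W RL=W RR=S
cmd 5: advance +3 → t=59, phase=(14,13,2,7) → FL=W FR=W RL=S RR=S
cmd 6: advance +10 → t=69, phase=(4,3,12,17) → FL=S FR=S RL=W RR=W
cmd 7: advance +5 → t=74, phase=(9,8,17,2) → FL=S FR=S RL=W RR=S
cmd 8: advance +14 → t=88, phase=(3,2,11,16) → FL=S FR=S RL=W RR=W

after cmd 1 (t=21): FL=W FR=W RL=S RR=S
after cmd 2 (t=25): FL=S FR=W RL=S RR=W
after cmd 3 (t=40): FL=W FR=W RL=S RR=S
after cmd 4 (t=56): FL=W FR=W RL=W RR=S
after cmd 5 (t=59): FL=W FR=W RL=S RR=S
after cmd 6 (t=69): FL=S FR=S RL=W RR=W
after cmd 7 (t=74): FL=S FR=S RL=W RR=S
after cmd 8 (t=88): FL=S FR=S RL=W RR=W


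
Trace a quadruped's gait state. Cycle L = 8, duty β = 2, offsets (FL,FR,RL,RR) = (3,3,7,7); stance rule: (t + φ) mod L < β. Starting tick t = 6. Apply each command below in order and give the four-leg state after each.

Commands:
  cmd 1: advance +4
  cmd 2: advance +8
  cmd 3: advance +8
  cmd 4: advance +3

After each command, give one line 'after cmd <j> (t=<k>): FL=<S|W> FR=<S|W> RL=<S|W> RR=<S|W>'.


after cmd 1 (t=10): FL=W FR=W RL=S RR=S
after cmd 2 (t=18): FL=W FR=W RL=S RR=S
after cmd 3 (t=26): FL=W FR=W RL=S RR=S
after cmd 4 (t=29): FL=S FR=S RL=W RR=W

start t=6: FL=S FR=S RL=W RR=W
cmd 1: advance +4 → t=10, phase=(5,5,1,1) → FL=W FR=W RL=S RR=S
cmd 2: advance +8 → t=18, phase=(5,5,1,1) → FL=W FR=W RL=S RR=S
cmd 3: advance +8 → t=26, phase=(5,5,1,1) → FL=W FR=W RL=S RR=S
cmd 4: advance +3 → t=29, phase=(0,0,4,4) → FL=S FR=S RL=W RR=W


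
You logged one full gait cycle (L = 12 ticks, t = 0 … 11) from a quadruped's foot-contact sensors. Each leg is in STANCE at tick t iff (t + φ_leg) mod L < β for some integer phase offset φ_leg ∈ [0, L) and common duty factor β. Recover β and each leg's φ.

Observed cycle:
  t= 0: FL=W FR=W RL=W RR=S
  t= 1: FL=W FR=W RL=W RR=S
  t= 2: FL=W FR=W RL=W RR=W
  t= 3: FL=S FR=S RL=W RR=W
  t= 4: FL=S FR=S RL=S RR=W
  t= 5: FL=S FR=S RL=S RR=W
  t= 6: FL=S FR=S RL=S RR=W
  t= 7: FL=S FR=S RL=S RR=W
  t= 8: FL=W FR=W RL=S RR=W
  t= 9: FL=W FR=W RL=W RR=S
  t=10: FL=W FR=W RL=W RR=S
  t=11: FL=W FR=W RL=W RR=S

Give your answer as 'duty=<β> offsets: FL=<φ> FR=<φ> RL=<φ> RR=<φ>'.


duty=5 offsets: FL=9 FR=9 RL=8 RR=3

duty β = stance ticks per leg = 5
FL: stance ticks = 5; W→S at t=3 → φ=9
FR: stance ticks = 5; W→S at t=3 → φ=9
RL: stance ticks = 5; W→S at t=4 → φ=8
RR: stance ticks = 5; W→S at t=9 → φ=3


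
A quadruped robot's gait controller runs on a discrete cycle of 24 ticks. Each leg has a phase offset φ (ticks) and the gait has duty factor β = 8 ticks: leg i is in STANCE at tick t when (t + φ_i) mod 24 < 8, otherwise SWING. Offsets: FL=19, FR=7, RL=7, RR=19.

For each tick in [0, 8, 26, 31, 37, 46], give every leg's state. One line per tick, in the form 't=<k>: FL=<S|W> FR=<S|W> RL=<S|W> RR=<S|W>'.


t=0: FL=W FR=S RL=S RR=W
t=8: FL=S FR=W RL=W RR=S
t=26: FL=W FR=W RL=W RR=W
t=31: FL=S FR=W RL=W RR=S
t=37: FL=W FR=W RL=W RR=W
t=46: FL=W FR=S RL=S RR=W

t=0: phase=(19,7,7,19) vs β=8 → FL=W FR=S RL=S RR=W
t=8: phase=(3,15,15,3) vs β=8 → FL=S FR=W RL=W RR=S
t=26: phase=(21,9,9,21) vs β=8 → FL=W FR=W RL=W RR=W
t=31: phase=(2,14,14,2) vs β=8 → FL=S FR=W RL=W RR=S
t=37: phase=(8,20,20,8) vs β=8 → FL=W FR=W RL=W RR=W
t=46: phase=(17,5,5,17) vs β=8 → FL=W FR=S RL=S RR=W


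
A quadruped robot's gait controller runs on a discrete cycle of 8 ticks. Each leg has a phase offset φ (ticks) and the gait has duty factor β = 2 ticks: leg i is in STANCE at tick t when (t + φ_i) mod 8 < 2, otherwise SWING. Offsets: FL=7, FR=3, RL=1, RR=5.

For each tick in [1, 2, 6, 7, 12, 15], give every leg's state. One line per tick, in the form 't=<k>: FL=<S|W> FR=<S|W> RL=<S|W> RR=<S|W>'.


t=1: FL=S FR=W RL=W RR=W
t=2: FL=S FR=W RL=W RR=W
t=6: FL=W FR=S RL=W RR=W
t=7: FL=W FR=W RL=S RR=W
t=12: FL=W FR=W RL=W RR=S
t=15: FL=W FR=W RL=S RR=W

t=1: phase=(0,4,2,6) vs β=2 → FL=S FR=W RL=W RR=W
t=2: phase=(1,5,3,7) vs β=2 → FL=S FR=W RL=W RR=W
t=6: phase=(5,1,7,3) vs β=2 → FL=W FR=S RL=W RR=W
t=7: phase=(6,2,0,4) vs β=2 → FL=W FR=W RL=S RR=W
t=12: phase=(3,7,5,1) vs β=2 → FL=W FR=W RL=W RR=S
t=15: phase=(6,2,0,4) vs β=2 → FL=W FR=W RL=S RR=W


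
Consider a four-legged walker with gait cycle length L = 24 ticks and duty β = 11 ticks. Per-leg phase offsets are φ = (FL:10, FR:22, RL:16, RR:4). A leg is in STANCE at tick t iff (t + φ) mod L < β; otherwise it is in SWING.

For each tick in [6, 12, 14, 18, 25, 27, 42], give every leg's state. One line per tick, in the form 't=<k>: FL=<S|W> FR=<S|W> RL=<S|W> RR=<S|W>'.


t=6: FL=W FR=S RL=W RR=S
t=12: FL=W FR=S RL=S RR=W
t=14: FL=S FR=W RL=S RR=W
t=18: FL=S FR=W RL=S RR=W
t=25: FL=W FR=W RL=W RR=S
t=27: FL=W FR=S RL=W RR=S
t=42: FL=S FR=W RL=S RR=W

t=6: phase=(16,4,22,10) vs β=11 → FL=W FR=S RL=W RR=S
t=12: phase=(22,10,4,16) vs β=11 → FL=W FR=S RL=S RR=W
t=14: phase=(0,12,6,18) vs β=11 → FL=S FR=W RL=S RR=W
t=18: phase=(4,16,10,22) vs β=11 → FL=S FR=W RL=S RR=W
t=25: phase=(11,23,17,5) vs β=11 → FL=W FR=W RL=W RR=S
t=27: phase=(13,1,19,7) vs β=11 → FL=W FR=S RL=W RR=S
t=42: phase=(4,16,10,22) vs β=11 → FL=S FR=W RL=S RR=W


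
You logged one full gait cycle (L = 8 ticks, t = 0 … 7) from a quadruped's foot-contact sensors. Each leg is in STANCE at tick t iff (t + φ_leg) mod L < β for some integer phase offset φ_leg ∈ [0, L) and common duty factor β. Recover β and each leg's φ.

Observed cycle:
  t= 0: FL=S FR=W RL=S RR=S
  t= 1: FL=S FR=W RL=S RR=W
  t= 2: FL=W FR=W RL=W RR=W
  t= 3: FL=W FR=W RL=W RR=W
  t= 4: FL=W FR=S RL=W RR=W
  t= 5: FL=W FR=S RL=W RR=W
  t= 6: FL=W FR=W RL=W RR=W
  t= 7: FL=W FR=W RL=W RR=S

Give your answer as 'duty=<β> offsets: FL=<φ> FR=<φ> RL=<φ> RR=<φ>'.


duty β = stance ticks per leg = 2
FL: stance ticks = 2; W→S at t=0 → φ=0
FR: stance ticks = 2; W→S at t=4 → φ=4
RL: stance ticks = 2; W→S at t=0 → φ=0
RR: stance ticks = 2; W→S at t=7 → φ=1

duty=2 offsets: FL=0 FR=4 RL=0 RR=1


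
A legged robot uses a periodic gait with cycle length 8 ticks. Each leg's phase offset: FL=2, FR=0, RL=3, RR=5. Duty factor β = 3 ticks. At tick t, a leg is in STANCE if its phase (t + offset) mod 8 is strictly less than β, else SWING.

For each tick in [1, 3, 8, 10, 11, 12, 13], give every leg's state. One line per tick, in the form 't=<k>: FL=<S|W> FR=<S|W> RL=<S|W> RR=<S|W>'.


t=1: phase=(3,1,4,6) vs β=3 → FL=W FR=S RL=W RR=W
t=3: phase=(5,3,6,0) vs β=3 → FL=W FR=W RL=W RR=S
t=8: phase=(2,0,3,5) vs β=3 → FL=S FR=S RL=W RR=W
t=10: phase=(4,2,5,7) vs β=3 → FL=W FR=S RL=W RR=W
t=11: phase=(5,3,6,0) vs β=3 → FL=W FR=W RL=W RR=S
t=12: phase=(6,4,7,1) vs β=3 → FL=W FR=W RL=W RR=S
t=13: phase=(7,5,0,2) vs β=3 → FL=W FR=W RL=S RR=S

t=1: FL=W FR=S RL=W RR=W
t=3: FL=W FR=W RL=W RR=S
t=8: FL=S FR=S RL=W RR=W
t=10: FL=W FR=S RL=W RR=W
t=11: FL=W FR=W RL=W RR=S
t=12: FL=W FR=W RL=W RR=S
t=13: FL=W FR=W RL=S RR=S


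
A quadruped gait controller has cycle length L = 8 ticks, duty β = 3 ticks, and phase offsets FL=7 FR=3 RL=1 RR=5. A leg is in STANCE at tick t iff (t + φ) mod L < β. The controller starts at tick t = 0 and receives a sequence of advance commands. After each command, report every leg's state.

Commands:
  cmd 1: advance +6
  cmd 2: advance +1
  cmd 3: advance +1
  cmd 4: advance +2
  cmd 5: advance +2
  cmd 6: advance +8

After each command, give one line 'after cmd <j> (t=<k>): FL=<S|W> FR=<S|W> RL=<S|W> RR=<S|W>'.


after cmd 1 (t=6): FL=W FR=S RL=W RR=W
after cmd 2 (t=7): FL=W FR=S RL=S RR=W
after cmd 3 (t=8): FL=W FR=W RL=S RR=W
after cmd 4 (t=10): FL=S FR=W RL=W RR=W
after cmd 5 (t=12): FL=W FR=W RL=W RR=S
after cmd 6 (t=20): FL=W FR=W RL=W RR=S

start t=0: FL=W FR=W RL=S RR=W
cmd 1: advance +6 → t=6, phase=(5,1,7,3) → FL=W FR=S RL=W RR=W
cmd 2: advance +1 → t=7, phase=(6,2,0,4) → FL=W FR=S RL=S RR=W
cmd 3: advance +1 → t=8, phase=(7,3,1,5) → FL=W FR=W RL=S RR=W
cmd 4: advance +2 → t=10, phase=(1,5,3,7) → FL=S FR=W RL=W RR=W
cmd 5: advance +2 → t=12, phase=(3,7,5,1) → FL=W FR=W RL=W RR=S
cmd 6: advance +8 → t=20, phase=(3,7,5,1) → FL=W FR=W RL=W RR=S


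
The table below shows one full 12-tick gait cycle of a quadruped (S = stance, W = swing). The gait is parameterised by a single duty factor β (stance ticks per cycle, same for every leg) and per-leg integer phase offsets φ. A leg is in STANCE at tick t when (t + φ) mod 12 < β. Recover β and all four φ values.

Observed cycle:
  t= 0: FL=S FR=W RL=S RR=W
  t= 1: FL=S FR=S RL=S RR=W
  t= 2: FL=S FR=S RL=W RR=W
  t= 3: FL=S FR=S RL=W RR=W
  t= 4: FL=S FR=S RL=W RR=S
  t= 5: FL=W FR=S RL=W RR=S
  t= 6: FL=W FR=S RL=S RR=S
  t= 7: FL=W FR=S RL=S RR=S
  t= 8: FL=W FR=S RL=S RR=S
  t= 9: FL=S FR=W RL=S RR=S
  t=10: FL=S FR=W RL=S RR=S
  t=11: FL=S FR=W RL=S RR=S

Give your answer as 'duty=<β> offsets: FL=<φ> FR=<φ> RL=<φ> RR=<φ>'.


duty=8 offsets: FL=3 FR=11 RL=6 RR=8

duty β = stance ticks per leg = 8
FL: stance ticks = 8; W→S at t=9 → φ=3
FR: stance ticks = 8; W→S at t=1 → φ=11
RL: stance ticks = 8; W→S at t=6 → φ=6
RR: stance ticks = 8; W→S at t=4 → φ=8


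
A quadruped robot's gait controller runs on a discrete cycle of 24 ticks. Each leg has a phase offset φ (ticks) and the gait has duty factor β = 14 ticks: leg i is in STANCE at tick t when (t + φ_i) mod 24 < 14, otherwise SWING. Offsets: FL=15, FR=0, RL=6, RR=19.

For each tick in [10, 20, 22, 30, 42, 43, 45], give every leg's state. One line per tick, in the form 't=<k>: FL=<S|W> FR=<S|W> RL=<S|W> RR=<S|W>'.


t=10: FL=S FR=S RL=W RR=S
t=20: FL=S FR=W RL=S RR=W
t=22: FL=S FR=W RL=S RR=W
t=30: FL=W FR=S RL=S RR=S
t=42: FL=S FR=W RL=S RR=S
t=43: FL=S FR=W RL=S RR=W
t=45: FL=S FR=W RL=S RR=W

t=10: phase=(1,10,16,5) vs β=14 → FL=S FR=S RL=W RR=S
t=20: phase=(11,20,2,15) vs β=14 → FL=S FR=W RL=S RR=W
t=22: phase=(13,22,4,17) vs β=14 → FL=S FR=W RL=S RR=W
t=30: phase=(21,6,12,1) vs β=14 → FL=W FR=S RL=S RR=S
t=42: phase=(9,18,0,13) vs β=14 → FL=S FR=W RL=S RR=S
t=43: phase=(10,19,1,14) vs β=14 → FL=S FR=W RL=S RR=W
t=45: phase=(12,21,3,16) vs β=14 → FL=S FR=W RL=S RR=W


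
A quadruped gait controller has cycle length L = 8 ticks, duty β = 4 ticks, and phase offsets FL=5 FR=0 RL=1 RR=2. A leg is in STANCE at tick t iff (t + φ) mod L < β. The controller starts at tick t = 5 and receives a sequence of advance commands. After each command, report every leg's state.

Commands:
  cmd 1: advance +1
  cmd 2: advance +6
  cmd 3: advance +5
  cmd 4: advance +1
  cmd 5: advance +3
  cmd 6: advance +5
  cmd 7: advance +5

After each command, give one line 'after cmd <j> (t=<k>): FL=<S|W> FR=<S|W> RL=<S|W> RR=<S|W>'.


start t=5: FL=S FR=W RL=W RR=W
cmd 1: advance +1 → t=6, phase=(3,6,7,0) → FL=S FR=W RL=W RR=S
cmd 2: advance +6 → t=12, phase=(1,4,5,6) → FL=S FR=W RL=W RR=W
cmd 3: advance +5 → t=17, phase=(6,1,2,3) → FL=W FR=S RL=S RR=S
cmd 4: advance +1 → t=18, phase=(7,2,3,4) → FL=W FR=S RL=S RR=W
cmd 5: advance +3 → t=21, phase=(2,5,6,7) → FL=S FR=W RL=W RR=W
cmd 6: advance +5 → t=26, phase=(7,2,3,4) → FL=W FR=S RL=S RR=W
cmd 7: advance +5 → t=31, phase=(4,7,0,1) → FL=W FR=W RL=S RR=S

after cmd 1 (t=6): FL=S FR=W RL=W RR=S
after cmd 2 (t=12): FL=S FR=W RL=W RR=W
after cmd 3 (t=17): FL=W FR=S RL=S RR=S
after cmd 4 (t=18): FL=W FR=S RL=S RR=W
after cmd 5 (t=21): FL=S FR=W RL=W RR=W
after cmd 6 (t=26): FL=W FR=S RL=S RR=W
after cmd 7 (t=31): FL=W FR=W RL=S RR=S


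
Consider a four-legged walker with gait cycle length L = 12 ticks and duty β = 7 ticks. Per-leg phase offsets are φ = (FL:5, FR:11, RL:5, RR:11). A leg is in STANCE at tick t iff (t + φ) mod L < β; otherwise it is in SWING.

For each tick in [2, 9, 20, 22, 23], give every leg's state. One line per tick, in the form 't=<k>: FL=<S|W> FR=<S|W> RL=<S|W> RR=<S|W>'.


t=2: FL=W FR=S RL=W RR=S
t=9: FL=S FR=W RL=S RR=W
t=20: FL=S FR=W RL=S RR=W
t=22: FL=S FR=W RL=S RR=W
t=23: FL=S FR=W RL=S RR=W

t=2: phase=(7,1,7,1) vs β=7 → FL=W FR=S RL=W RR=S
t=9: phase=(2,8,2,8) vs β=7 → FL=S FR=W RL=S RR=W
t=20: phase=(1,7,1,7) vs β=7 → FL=S FR=W RL=S RR=W
t=22: phase=(3,9,3,9) vs β=7 → FL=S FR=W RL=S RR=W
t=23: phase=(4,10,4,10) vs β=7 → FL=S FR=W RL=S RR=W


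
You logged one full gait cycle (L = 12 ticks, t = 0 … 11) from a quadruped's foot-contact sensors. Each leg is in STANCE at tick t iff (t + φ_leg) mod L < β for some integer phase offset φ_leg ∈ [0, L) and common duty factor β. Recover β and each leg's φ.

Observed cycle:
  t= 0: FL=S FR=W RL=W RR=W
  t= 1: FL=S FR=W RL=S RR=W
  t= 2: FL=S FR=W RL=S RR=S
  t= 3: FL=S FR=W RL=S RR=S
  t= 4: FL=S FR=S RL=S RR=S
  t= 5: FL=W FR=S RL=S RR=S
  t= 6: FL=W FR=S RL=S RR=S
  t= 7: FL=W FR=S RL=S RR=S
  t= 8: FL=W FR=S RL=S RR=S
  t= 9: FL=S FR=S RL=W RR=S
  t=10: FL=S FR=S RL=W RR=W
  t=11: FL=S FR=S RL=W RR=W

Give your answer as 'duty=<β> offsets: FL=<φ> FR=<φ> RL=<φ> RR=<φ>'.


duty=8 offsets: FL=3 FR=8 RL=11 RR=10

duty β = stance ticks per leg = 8
FL: stance ticks = 8; W→S at t=9 → φ=3
FR: stance ticks = 8; W→S at t=4 → φ=8
RL: stance ticks = 8; W→S at t=1 → φ=11
RR: stance ticks = 8; W→S at t=2 → φ=10


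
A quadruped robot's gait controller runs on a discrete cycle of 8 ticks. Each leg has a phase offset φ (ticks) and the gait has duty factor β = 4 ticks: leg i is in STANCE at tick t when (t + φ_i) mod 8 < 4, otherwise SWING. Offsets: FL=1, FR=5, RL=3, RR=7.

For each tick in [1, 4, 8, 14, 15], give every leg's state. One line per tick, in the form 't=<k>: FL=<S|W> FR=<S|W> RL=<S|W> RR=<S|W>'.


t=1: FL=S FR=W RL=W RR=S
t=4: FL=W FR=S RL=W RR=S
t=8: FL=S FR=W RL=S RR=W
t=14: FL=W FR=S RL=S RR=W
t=15: FL=S FR=W RL=S RR=W

t=1: phase=(2,6,4,0) vs β=4 → FL=S FR=W RL=W RR=S
t=4: phase=(5,1,7,3) vs β=4 → FL=W FR=S RL=W RR=S
t=8: phase=(1,5,3,7) vs β=4 → FL=S FR=W RL=S RR=W
t=14: phase=(7,3,1,5) vs β=4 → FL=W FR=S RL=S RR=W
t=15: phase=(0,4,2,6) vs β=4 → FL=S FR=W RL=S RR=W


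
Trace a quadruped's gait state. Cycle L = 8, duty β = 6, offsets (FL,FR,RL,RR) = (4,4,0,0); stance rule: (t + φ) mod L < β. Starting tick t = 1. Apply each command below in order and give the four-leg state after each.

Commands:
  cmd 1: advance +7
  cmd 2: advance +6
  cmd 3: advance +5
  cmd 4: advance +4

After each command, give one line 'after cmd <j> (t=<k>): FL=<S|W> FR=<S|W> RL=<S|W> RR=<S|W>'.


start t=1: FL=S FR=S RL=S RR=S
cmd 1: advance +7 → t=8, phase=(4,4,0,0) → FL=S FR=S RL=S RR=S
cmd 2: advance +6 → t=14, phase=(2,2,6,6) → FL=S FR=S RL=W RR=W
cmd 3: advance +5 → t=19, phase=(7,7,3,3) → FL=W FR=W RL=S RR=S
cmd 4: advance +4 → t=23, phase=(3,3,7,7) → FL=S FR=S RL=W RR=W

after cmd 1 (t=8): FL=S FR=S RL=S RR=S
after cmd 2 (t=14): FL=S FR=S RL=W RR=W
after cmd 3 (t=19): FL=W FR=W RL=S RR=S
after cmd 4 (t=23): FL=S FR=S RL=W RR=W


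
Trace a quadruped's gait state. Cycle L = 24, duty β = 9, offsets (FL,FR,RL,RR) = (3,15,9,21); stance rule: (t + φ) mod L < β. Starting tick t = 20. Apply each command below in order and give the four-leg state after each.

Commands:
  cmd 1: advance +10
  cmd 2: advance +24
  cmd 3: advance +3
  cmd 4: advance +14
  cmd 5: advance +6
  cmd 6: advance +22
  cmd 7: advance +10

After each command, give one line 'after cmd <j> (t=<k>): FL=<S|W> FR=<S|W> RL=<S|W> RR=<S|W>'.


after cmd 1 (t=30): FL=W FR=W RL=W RR=S
after cmd 2 (t=54): FL=W FR=W RL=W RR=S
after cmd 3 (t=57): FL=W FR=S RL=W RR=S
after cmd 4 (t=71): FL=S FR=W RL=S RR=W
after cmd 5 (t=77): FL=S FR=W RL=W RR=S
after cmd 6 (t=99): FL=S FR=W RL=W RR=S
after cmd 7 (t=109): FL=W FR=S RL=W RR=W

start t=20: FL=W FR=W RL=S RR=W
cmd 1: advance +10 → t=30, phase=(9,21,15,3) → FL=W FR=W RL=W RR=S
cmd 2: advance +24 → t=54, phase=(9,21,15,3) → FL=W FR=W RL=W RR=S
cmd 3: advance +3 → t=57, phase=(12,0,18,6) → FL=W FR=S RL=W RR=S
cmd 4: advance +14 → t=71, phase=(2,14,8,20) → FL=S FR=W RL=S RR=W
cmd 5: advance +6 → t=77, phase=(8,20,14,2) → FL=S FR=W RL=W RR=S
cmd 6: advance +22 → t=99, phase=(6,18,12,0) → FL=S FR=W RL=W RR=S
cmd 7: advance +10 → t=109, phase=(16,4,22,10) → FL=W FR=S RL=W RR=W


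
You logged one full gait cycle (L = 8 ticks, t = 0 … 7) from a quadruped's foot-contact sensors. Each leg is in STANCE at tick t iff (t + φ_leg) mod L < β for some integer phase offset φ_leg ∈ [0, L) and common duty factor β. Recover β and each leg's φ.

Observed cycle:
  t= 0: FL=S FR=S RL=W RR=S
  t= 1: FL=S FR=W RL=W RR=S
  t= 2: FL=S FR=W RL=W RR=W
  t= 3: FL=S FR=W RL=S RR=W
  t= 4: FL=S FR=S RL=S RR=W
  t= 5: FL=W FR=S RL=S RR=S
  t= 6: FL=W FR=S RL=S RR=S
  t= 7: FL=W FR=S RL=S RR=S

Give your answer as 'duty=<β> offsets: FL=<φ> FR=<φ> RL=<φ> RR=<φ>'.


duty=5 offsets: FL=0 FR=4 RL=5 RR=3

duty β = stance ticks per leg = 5
FL: stance ticks = 5; W→S at t=0 → φ=0
FR: stance ticks = 5; W→S at t=4 → φ=4
RL: stance ticks = 5; W→S at t=3 → φ=5
RR: stance ticks = 5; W→S at t=5 → φ=3


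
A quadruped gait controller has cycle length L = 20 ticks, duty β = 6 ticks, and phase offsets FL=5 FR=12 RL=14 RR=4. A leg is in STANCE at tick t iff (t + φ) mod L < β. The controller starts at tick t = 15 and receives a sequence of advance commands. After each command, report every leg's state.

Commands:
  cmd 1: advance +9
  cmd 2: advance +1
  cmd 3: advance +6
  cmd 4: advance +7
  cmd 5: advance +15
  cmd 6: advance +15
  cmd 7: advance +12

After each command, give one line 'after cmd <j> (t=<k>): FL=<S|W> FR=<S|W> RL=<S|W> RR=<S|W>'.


after cmd 1 (t=24): FL=W FR=W RL=W RR=W
after cmd 2 (t=25): FL=W FR=W RL=W RR=W
after cmd 3 (t=31): FL=W FR=S RL=S RR=W
after cmd 4 (t=38): FL=S FR=W RL=W RR=S
after cmd 5 (t=53): FL=W FR=S RL=W RR=W
after cmd 6 (t=68): FL=W FR=S RL=S RR=W
after cmd 7 (t=80): FL=S FR=W RL=W RR=S

start t=15: FL=S FR=W RL=W RR=W
cmd 1: advance +9 → t=24, phase=(9,16,18,8) → FL=W FR=W RL=W RR=W
cmd 2: advance +1 → t=25, phase=(10,17,19,9) → FL=W FR=W RL=W RR=W
cmd 3: advance +6 → t=31, phase=(16,3,5,15) → FL=W FR=S RL=S RR=W
cmd 4: advance +7 → t=38, phase=(3,10,12,2) → FL=S FR=W RL=W RR=S
cmd 5: advance +15 → t=53, phase=(18,5,7,17) → FL=W FR=S RL=W RR=W
cmd 6: advance +15 → t=68, phase=(13,0,2,12) → FL=W FR=S RL=S RR=W
cmd 7: advance +12 → t=80, phase=(5,12,14,4) → FL=S FR=W RL=W RR=S


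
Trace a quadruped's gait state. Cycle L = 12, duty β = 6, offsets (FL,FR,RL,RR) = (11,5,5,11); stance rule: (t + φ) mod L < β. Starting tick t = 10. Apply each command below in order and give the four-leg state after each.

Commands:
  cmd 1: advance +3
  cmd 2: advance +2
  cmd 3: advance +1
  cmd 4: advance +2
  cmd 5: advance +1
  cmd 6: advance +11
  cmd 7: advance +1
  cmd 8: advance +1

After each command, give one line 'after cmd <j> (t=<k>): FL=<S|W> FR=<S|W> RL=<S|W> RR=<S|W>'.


start t=10: FL=W FR=S RL=S RR=W
cmd 1: advance +3 → t=13, phase=(0,6,6,0) → FL=S FR=W RL=W RR=S
cmd 2: advance +2 → t=15, phase=(2,8,8,2) → FL=S FR=W RL=W RR=S
cmd 3: advance +1 → t=16, phase=(3,9,9,3) → FL=S FR=W RL=W RR=S
cmd 4: advance +2 → t=18, phase=(5,11,11,5) → FL=S FR=W RL=W RR=S
cmd 5: advance +1 → t=19, phase=(6,0,0,6) → FL=W FR=S RL=S RR=W
cmd 6: advance +11 → t=30, phase=(5,11,11,5) → FL=S FR=W RL=W RR=S
cmd 7: advance +1 → t=31, phase=(6,0,0,6) → FL=W FR=S RL=S RR=W
cmd 8: advance +1 → t=32, phase=(7,1,1,7) → FL=W FR=S RL=S RR=W

after cmd 1 (t=13): FL=S FR=W RL=W RR=S
after cmd 2 (t=15): FL=S FR=W RL=W RR=S
after cmd 3 (t=16): FL=S FR=W RL=W RR=S
after cmd 4 (t=18): FL=S FR=W RL=W RR=S
after cmd 5 (t=19): FL=W FR=S RL=S RR=W
after cmd 6 (t=30): FL=S FR=W RL=W RR=S
after cmd 7 (t=31): FL=W FR=S RL=S RR=W
after cmd 8 (t=32): FL=W FR=S RL=S RR=W


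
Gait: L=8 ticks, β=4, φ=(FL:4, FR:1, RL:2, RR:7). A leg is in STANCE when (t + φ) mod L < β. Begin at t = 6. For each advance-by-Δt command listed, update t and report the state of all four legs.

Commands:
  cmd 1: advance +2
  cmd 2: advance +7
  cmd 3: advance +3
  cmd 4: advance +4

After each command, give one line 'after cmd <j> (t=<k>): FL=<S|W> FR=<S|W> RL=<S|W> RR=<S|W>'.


after cmd 1 (t=8): FL=W FR=S RL=S RR=W
after cmd 2 (t=15): FL=S FR=S RL=S RR=W
after cmd 3 (t=18): FL=W FR=S RL=W RR=S
after cmd 4 (t=22): FL=S FR=W RL=S RR=W

start t=6: FL=S FR=W RL=S RR=W
cmd 1: advance +2 → t=8, phase=(4,1,2,7) → FL=W FR=S RL=S RR=W
cmd 2: advance +7 → t=15, phase=(3,0,1,6) → FL=S FR=S RL=S RR=W
cmd 3: advance +3 → t=18, phase=(6,3,4,1) → FL=W FR=S RL=W RR=S
cmd 4: advance +4 → t=22, phase=(2,7,0,5) → FL=S FR=W RL=S RR=W


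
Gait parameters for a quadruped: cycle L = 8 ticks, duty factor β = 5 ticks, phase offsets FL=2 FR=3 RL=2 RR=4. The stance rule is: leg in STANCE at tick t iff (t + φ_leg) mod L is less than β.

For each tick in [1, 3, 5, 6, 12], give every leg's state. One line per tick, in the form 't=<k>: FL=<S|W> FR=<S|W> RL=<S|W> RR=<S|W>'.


t=1: FL=S FR=S RL=S RR=W
t=3: FL=W FR=W RL=W RR=W
t=5: FL=W FR=S RL=W RR=S
t=6: FL=S FR=S RL=S RR=S
t=12: FL=W FR=W RL=W RR=S

t=1: phase=(3,4,3,5) vs β=5 → FL=S FR=S RL=S RR=W
t=3: phase=(5,6,5,7) vs β=5 → FL=W FR=W RL=W RR=W
t=5: phase=(7,0,7,1) vs β=5 → FL=W FR=S RL=W RR=S
t=6: phase=(0,1,0,2) vs β=5 → FL=S FR=S RL=S RR=S
t=12: phase=(6,7,6,0) vs β=5 → FL=W FR=W RL=W RR=S


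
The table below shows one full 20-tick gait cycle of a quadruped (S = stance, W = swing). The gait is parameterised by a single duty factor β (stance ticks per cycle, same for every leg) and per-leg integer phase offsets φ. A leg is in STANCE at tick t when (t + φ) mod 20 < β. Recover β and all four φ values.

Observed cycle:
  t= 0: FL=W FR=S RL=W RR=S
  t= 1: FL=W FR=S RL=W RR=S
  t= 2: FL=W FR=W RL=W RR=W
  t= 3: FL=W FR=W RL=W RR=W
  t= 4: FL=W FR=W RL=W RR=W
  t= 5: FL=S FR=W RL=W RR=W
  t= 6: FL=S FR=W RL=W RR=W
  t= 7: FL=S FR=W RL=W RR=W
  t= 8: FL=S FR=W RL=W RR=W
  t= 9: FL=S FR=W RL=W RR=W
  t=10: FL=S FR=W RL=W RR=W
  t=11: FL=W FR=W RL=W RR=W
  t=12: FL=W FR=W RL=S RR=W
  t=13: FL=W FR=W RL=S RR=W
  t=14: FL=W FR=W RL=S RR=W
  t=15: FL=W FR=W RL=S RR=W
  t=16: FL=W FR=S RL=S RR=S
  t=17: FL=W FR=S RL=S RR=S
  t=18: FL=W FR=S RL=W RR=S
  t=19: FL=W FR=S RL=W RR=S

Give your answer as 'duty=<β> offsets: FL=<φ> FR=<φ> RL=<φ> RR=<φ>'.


duty β = stance ticks per leg = 6
FL: stance ticks = 6; W→S at t=5 → φ=15
FR: stance ticks = 6; W→S at t=16 → φ=4
RL: stance ticks = 6; W→S at t=12 → φ=8
RR: stance ticks = 6; W→S at t=16 → φ=4

duty=6 offsets: FL=15 FR=4 RL=8 RR=4


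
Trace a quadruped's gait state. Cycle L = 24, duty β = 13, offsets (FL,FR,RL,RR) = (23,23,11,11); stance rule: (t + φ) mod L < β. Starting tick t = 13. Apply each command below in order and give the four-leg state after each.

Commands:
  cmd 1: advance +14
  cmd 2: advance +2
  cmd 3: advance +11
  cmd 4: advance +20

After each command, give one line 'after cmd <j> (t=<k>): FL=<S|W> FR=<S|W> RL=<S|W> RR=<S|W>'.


start t=13: FL=S FR=S RL=S RR=S
cmd 1: advance +14 → t=27, phase=(2,2,14,14) → FL=S FR=S RL=W RR=W
cmd 2: advance +2 → t=29, phase=(4,4,16,16) → FL=S FR=S RL=W RR=W
cmd 3: advance +11 → t=40, phase=(15,15,3,3) → FL=W FR=W RL=S RR=S
cmd 4: advance +20 → t=60, phase=(11,11,23,23) → FL=S FR=S RL=W RR=W

after cmd 1 (t=27): FL=S FR=S RL=W RR=W
after cmd 2 (t=29): FL=S FR=S RL=W RR=W
after cmd 3 (t=40): FL=W FR=W RL=S RR=S
after cmd 4 (t=60): FL=S FR=S RL=W RR=W


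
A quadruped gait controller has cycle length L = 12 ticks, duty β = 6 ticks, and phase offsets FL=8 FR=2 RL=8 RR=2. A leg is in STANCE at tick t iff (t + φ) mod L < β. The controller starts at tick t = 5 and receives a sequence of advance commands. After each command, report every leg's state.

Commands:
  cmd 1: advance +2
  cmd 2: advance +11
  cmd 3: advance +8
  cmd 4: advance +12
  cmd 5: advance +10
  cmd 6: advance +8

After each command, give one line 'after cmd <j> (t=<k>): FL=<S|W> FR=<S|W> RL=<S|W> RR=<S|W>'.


start t=5: FL=S FR=W RL=S RR=W
cmd 1: advance +2 → t=7, phase=(3,9,3,9) → FL=S FR=W RL=S RR=W
cmd 2: advance +11 → t=18, phase=(2,8,2,8) → FL=S FR=W RL=S RR=W
cmd 3: advance +8 → t=26, phase=(10,4,10,4) → FL=W FR=S RL=W RR=S
cmd 4: advance +12 → t=38, phase=(10,4,10,4) → FL=W FR=S RL=W RR=S
cmd 5: advance +10 → t=48, phase=(8,2,8,2) → FL=W FR=S RL=W RR=S
cmd 6: advance +8 → t=56, phase=(4,10,4,10) → FL=S FR=W RL=S RR=W

after cmd 1 (t=7): FL=S FR=W RL=S RR=W
after cmd 2 (t=18): FL=S FR=W RL=S RR=W
after cmd 3 (t=26): FL=W FR=S RL=W RR=S
after cmd 4 (t=38): FL=W FR=S RL=W RR=S
after cmd 5 (t=48): FL=W FR=S RL=W RR=S
after cmd 6 (t=56): FL=S FR=W RL=S RR=W


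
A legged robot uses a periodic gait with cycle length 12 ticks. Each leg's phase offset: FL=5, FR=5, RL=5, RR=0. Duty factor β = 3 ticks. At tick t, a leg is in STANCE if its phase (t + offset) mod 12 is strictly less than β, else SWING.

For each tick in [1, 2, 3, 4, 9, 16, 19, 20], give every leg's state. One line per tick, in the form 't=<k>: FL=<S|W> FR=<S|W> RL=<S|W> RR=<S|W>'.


t=1: phase=(6,6,6,1) vs β=3 → FL=W FR=W RL=W RR=S
t=2: phase=(7,7,7,2) vs β=3 → FL=W FR=W RL=W RR=S
t=3: phase=(8,8,8,3) vs β=3 → FL=W FR=W RL=W RR=W
t=4: phase=(9,9,9,4) vs β=3 → FL=W FR=W RL=W RR=W
t=9: phase=(2,2,2,9) vs β=3 → FL=S FR=S RL=S RR=W
t=16: phase=(9,9,9,4) vs β=3 → FL=W FR=W RL=W RR=W
t=19: phase=(0,0,0,7) vs β=3 → FL=S FR=S RL=S RR=W
t=20: phase=(1,1,1,8) vs β=3 → FL=S FR=S RL=S RR=W

t=1: FL=W FR=W RL=W RR=S
t=2: FL=W FR=W RL=W RR=S
t=3: FL=W FR=W RL=W RR=W
t=4: FL=W FR=W RL=W RR=W
t=9: FL=S FR=S RL=S RR=W
t=16: FL=W FR=W RL=W RR=W
t=19: FL=S FR=S RL=S RR=W
t=20: FL=S FR=S RL=S RR=W


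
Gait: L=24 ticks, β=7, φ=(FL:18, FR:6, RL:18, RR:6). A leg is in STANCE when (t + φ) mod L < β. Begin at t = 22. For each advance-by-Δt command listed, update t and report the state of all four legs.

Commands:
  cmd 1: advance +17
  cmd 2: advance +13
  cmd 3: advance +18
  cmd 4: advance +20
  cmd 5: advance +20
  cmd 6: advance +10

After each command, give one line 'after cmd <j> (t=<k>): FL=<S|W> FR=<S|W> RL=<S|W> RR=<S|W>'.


after cmd 1 (t=39): FL=W FR=W RL=W RR=W
after cmd 2 (t=52): FL=W FR=W RL=W RR=W
after cmd 3 (t=70): FL=W FR=S RL=W RR=S
after cmd 4 (t=90): FL=W FR=S RL=W RR=S
after cmd 5 (t=110): FL=W FR=W RL=W RR=W
after cmd 6 (t=120): FL=W FR=S RL=W RR=S

start t=22: FL=W FR=S RL=W RR=S
cmd 1: advance +17 → t=39, phase=(9,21,9,21) → FL=W FR=W RL=W RR=W
cmd 2: advance +13 → t=52, phase=(22,10,22,10) → FL=W FR=W RL=W RR=W
cmd 3: advance +18 → t=70, phase=(16,4,16,4) → FL=W FR=S RL=W RR=S
cmd 4: advance +20 → t=90, phase=(12,0,12,0) → FL=W FR=S RL=W RR=S
cmd 5: advance +20 → t=110, phase=(8,20,8,20) → FL=W FR=W RL=W RR=W
cmd 6: advance +10 → t=120, phase=(18,6,18,6) → FL=W FR=S RL=W RR=S


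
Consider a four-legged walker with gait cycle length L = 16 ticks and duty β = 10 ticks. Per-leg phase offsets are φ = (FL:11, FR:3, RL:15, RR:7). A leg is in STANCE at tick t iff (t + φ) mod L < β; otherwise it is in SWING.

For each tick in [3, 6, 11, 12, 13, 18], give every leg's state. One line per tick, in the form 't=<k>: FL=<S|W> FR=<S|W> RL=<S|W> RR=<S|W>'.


t=3: FL=W FR=S RL=S RR=W
t=6: FL=S FR=S RL=S RR=W
t=11: FL=S FR=W RL=W RR=S
t=12: FL=S FR=W RL=W RR=S
t=13: FL=S FR=S RL=W RR=S
t=18: FL=W FR=S RL=S RR=S

t=3: phase=(14,6,2,10) vs β=10 → FL=W FR=S RL=S RR=W
t=6: phase=(1,9,5,13) vs β=10 → FL=S FR=S RL=S RR=W
t=11: phase=(6,14,10,2) vs β=10 → FL=S FR=W RL=W RR=S
t=12: phase=(7,15,11,3) vs β=10 → FL=S FR=W RL=W RR=S
t=13: phase=(8,0,12,4) vs β=10 → FL=S FR=S RL=W RR=S
t=18: phase=(13,5,1,9) vs β=10 → FL=W FR=S RL=S RR=S


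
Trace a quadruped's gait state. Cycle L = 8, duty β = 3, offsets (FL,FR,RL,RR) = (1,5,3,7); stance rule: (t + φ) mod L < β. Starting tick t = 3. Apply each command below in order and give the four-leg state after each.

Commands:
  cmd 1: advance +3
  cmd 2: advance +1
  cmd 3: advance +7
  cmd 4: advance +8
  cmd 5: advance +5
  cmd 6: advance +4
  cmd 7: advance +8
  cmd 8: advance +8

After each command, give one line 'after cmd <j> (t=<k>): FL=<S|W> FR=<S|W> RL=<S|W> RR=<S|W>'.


after cmd 1 (t=6): FL=W FR=W RL=S RR=W
after cmd 2 (t=7): FL=S FR=W RL=S RR=W
after cmd 3 (t=14): FL=W FR=W RL=S RR=W
after cmd 4 (t=22): FL=W FR=W RL=S RR=W
after cmd 5 (t=27): FL=W FR=S RL=W RR=S
after cmd 6 (t=31): FL=S FR=W RL=S RR=W
after cmd 7 (t=39): FL=S FR=W RL=S RR=W
after cmd 8 (t=47): FL=S FR=W RL=S RR=W

start t=3: FL=W FR=S RL=W RR=S
cmd 1: advance +3 → t=6, phase=(7,3,1,5) → FL=W FR=W RL=S RR=W
cmd 2: advance +1 → t=7, phase=(0,4,2,6) → FL=S FR=W RL=S RR=W
cmd 3: advance +7 → t=14, phase=(7,3,1,5) → FL=W FR=W RL=S RR=W
cmd 4: advance +8 → t=22, phase=(7,3,1,5) → FL=W FR=W RL=S RR=W
cmd 5: advance +5 → t=27, phase=(4,0,6,2) → FL=W FR=S RL=W RR=S
cmd 6: advance +4 → t=31, phase=(0,4,2,6) → FL=S FR=W RL=S RR=W
cmd 7: advance +8 → t=39, phase=(0,4,2,6) → FL=S FR=W RL=S RR=W
cmd 8: advance +8 → t=47, phase=(0,4,2,6) → FL=S FR=W RL=S RR=W


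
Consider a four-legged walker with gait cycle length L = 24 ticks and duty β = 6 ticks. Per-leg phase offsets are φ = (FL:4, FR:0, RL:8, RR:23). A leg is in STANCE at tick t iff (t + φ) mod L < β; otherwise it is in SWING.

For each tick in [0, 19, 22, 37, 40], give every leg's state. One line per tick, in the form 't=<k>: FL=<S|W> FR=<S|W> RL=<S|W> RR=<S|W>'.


t=0: FL=S FR=S RL=W RR=W
t=19: FL=W FR=W RL=S RR=W
t=22: FL=S FR=W RL=W RR=W
t=37: FL=W FR=W RL=W RR=W
t=40: FL=W FR=W RL=S RR=W

t=0: phase=(4,0,8,23) vs β=6 → FL=S FR=S RL=W RR=W
t=19: phase=(23,19,3,18) vs β=6 → FL=W FR=W RL=S RR=W
t=22: phase=(2,22,6,21) vs β=6 → FL=S FR=W RL=W RR=W
t=37: phase=(17,13,21,12) vs β=6 → FL=W FR=W RL=W RR=W
t=40: phase=(20,16,0,15) vs β=6 → FL=W FR=W RL=S RR=W


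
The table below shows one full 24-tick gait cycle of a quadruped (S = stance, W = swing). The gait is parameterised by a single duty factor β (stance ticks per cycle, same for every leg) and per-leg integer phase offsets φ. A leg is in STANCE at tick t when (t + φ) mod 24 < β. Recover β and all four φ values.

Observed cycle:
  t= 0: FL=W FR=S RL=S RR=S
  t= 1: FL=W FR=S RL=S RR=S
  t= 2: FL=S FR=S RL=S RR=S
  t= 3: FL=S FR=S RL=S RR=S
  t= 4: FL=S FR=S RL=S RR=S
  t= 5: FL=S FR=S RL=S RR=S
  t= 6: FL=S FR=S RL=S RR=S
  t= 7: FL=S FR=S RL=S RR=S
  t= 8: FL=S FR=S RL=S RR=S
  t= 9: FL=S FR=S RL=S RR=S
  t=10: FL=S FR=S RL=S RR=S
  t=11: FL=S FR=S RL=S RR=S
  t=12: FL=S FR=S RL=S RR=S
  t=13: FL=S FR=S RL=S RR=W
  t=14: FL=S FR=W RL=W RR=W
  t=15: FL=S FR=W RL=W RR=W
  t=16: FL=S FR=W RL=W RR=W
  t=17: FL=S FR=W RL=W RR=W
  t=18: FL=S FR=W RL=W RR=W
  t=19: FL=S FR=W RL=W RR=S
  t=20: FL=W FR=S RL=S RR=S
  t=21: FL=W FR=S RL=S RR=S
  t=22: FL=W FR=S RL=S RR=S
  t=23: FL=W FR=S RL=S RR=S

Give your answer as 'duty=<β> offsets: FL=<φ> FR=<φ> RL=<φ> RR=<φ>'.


duty=18 offsets: FL=22 FR=4 RL=4 RR=5

duty β = stance ticks per leg = 18
FL: stance ticks = 18; W→S at t=2 → φ=22
FR: stance ticks = 18; W→S at t=20 → φ=4
RL: stance ticks = 18; W→S at t=20 → φ=4
RR: stance ticks = 18; W→S at t=19 → φ=5


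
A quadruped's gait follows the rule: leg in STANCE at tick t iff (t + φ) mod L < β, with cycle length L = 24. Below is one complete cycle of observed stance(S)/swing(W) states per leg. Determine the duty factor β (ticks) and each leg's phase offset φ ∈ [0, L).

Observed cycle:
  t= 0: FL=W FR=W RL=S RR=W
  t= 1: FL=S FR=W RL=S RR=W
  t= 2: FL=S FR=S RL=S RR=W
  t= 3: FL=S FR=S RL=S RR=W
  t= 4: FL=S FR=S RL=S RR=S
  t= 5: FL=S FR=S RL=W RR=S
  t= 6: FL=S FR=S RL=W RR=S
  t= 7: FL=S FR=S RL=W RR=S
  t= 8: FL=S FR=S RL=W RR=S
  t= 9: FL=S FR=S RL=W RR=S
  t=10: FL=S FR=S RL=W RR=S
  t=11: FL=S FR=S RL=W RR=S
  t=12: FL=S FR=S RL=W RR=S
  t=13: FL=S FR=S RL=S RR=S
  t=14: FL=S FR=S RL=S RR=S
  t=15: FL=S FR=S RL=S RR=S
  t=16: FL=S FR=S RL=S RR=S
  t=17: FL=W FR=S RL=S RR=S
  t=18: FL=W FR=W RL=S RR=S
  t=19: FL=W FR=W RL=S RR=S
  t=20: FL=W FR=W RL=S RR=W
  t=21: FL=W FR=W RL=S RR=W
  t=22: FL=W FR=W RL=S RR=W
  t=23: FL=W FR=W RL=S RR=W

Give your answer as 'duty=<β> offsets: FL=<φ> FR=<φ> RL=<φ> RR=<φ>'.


duty β = stance ticks per leg = 16
FL: stance ticks = 16; W→S at t=1 → φ=23
FR: stance ticks = 16; W→S at t=2 → φ=22
RL: stance ticks = 16; W→S at t=13 → φ=11
RR: stance ticks = 16; W→S at t=4 → φ=20

duty=16 offsets: FL=23 FR=22 RL=11 RR=20
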